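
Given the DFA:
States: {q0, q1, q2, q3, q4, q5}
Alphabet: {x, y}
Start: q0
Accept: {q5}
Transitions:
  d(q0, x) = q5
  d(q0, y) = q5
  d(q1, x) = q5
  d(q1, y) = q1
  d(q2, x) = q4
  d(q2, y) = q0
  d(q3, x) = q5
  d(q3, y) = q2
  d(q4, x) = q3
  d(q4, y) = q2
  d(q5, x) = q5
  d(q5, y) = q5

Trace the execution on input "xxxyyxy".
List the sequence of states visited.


Input: xxxyyxy
d(q0, x) = q5
d(q5, x) = q5
d(q5, x) = q5
d(q5, y) = q5
d(q5, y) = q5
d(q5, x) = q5
d(q5, y) = q5


q0 -> q5 -> q5 -> q5 -> q5 -> q5 -> q5 -> q5


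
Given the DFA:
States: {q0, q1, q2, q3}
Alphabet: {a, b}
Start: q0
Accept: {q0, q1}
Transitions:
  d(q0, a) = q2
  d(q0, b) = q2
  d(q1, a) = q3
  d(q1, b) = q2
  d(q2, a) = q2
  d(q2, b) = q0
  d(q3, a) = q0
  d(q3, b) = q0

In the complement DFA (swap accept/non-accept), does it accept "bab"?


Trace: q0 -> q2 -> q2 -> q0
Final: q0
Original accept: {q0, q1}
Complement: q0 is in original accept

No, complement rejects (original accepts)


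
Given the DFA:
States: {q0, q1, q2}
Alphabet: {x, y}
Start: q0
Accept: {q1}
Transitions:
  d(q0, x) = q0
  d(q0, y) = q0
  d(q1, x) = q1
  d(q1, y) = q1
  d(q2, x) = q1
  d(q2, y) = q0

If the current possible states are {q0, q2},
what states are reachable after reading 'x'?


Apply transition on 'x' from each current state:
  d(q0, x) = q0
  d(q2, x) = q1

{q0, q1}


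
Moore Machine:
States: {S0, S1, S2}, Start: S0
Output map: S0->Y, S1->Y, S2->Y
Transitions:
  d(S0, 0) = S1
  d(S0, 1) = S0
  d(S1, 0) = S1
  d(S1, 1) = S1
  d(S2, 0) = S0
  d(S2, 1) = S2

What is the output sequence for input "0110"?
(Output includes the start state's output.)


Start: S0 (output Y)
  --0--> S1 (output Y)
  --1--> S1 (output Y)
  --1--> S1 (output Y)
  --0--> S1 (output Y)

"YYYYY"


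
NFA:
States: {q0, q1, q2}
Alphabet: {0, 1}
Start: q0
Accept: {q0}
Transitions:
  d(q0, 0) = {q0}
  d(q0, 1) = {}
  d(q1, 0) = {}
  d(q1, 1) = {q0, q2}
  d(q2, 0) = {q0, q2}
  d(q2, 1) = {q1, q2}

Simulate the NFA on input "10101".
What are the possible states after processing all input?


Start: {q0}
  --1--> {}
  --0--> {}
  --1--> {}
  --0--> {}
  --1--> {}

{} (empty set, no valid transitions)


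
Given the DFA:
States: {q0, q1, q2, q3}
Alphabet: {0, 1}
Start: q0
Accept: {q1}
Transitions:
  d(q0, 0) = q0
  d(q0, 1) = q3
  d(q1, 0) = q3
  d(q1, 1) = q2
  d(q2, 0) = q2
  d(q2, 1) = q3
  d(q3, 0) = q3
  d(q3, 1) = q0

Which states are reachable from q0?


BFS from q0:
  layer 0: {q0}
  layer 1: {q3}

{q0, q3}


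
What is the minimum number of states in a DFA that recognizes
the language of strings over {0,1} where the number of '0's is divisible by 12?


States track (count of '0') mod 12.
Need 12 states: one per remainder 0..11; accept = remainder 0.

12


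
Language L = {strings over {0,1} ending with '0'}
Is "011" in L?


last symbol = '1'

No, "011" is not in L


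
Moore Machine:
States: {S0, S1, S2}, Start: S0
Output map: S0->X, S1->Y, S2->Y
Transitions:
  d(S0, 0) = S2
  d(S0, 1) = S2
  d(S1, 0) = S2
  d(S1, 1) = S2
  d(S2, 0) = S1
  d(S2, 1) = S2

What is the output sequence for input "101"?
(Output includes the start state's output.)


Start: S0 (output X)
  --1--> S2 (output Y)
  --0--> S1 (output Y)
  --1--> S2 (output Y)

"XYYY"


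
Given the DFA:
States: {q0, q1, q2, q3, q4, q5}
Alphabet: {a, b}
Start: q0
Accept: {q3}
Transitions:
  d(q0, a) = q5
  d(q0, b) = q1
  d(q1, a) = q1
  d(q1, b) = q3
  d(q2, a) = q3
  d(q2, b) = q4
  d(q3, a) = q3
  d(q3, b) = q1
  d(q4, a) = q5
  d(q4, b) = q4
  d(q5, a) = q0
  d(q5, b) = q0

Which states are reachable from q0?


BFS from q0:
  layer 0: {q0}
  layer 1: {q1, q5}
  layer 2: {q3}

{q0, q1, q3, q5}


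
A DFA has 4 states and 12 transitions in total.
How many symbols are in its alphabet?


Each state has exactly one transition per symbol.
|alphabet| = transitions / states = 12 / 4 = 3

3


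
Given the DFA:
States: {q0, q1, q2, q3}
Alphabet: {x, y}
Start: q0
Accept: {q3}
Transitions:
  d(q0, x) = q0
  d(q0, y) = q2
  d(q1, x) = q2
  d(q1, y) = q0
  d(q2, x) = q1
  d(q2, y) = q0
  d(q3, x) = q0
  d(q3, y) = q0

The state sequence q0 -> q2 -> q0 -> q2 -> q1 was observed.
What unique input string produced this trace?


Trace back each transition to find the symbol:
  q0 --[y]--> q2
  q2 --[y]--> q0
  q0 --[y]--> q2
  q2 --[x]--> q1

"yyyx"


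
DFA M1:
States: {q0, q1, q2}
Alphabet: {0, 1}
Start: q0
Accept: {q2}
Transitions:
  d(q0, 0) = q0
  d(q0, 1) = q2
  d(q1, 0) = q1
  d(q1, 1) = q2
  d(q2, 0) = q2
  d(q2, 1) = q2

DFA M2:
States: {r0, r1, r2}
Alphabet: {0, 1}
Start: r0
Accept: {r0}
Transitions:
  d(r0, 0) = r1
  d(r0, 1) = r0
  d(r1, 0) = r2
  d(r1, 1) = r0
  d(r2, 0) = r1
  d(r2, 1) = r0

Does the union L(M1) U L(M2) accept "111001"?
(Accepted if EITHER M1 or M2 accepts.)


M1: final=q2 accepted=True
M2: final=r0 accepted=True

Yes, union accepts


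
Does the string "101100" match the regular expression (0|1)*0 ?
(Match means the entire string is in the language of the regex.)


|string| = 6; first = '1'; last = '0'

Yes, "101100" matches (0|1)*0


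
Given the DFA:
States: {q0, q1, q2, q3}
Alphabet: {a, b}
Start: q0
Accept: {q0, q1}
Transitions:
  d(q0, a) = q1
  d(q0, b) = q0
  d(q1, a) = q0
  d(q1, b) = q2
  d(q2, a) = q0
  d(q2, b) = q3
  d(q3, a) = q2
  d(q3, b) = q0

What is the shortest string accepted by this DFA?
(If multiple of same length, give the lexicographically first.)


BFS by string length (lex-first path to each state shown):
  len 0: q0<-""
Found accept state at length 0.

"" (empty string)


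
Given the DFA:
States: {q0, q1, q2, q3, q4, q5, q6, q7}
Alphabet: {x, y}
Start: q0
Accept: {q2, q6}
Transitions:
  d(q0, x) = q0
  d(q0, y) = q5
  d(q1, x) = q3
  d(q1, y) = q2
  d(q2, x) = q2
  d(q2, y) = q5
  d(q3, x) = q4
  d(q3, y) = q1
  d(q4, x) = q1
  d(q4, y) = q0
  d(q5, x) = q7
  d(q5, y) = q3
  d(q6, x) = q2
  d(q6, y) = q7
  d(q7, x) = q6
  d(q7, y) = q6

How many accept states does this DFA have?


Accept states listed: {q2, q6}
Counting: q2(1) q6(2)

2


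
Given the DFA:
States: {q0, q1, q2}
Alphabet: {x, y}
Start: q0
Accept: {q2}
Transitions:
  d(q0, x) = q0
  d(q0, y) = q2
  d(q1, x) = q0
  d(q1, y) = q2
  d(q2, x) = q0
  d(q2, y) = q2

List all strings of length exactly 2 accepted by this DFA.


All strings of length 2: 4 total
Accepted: 2

"xy", "yy"


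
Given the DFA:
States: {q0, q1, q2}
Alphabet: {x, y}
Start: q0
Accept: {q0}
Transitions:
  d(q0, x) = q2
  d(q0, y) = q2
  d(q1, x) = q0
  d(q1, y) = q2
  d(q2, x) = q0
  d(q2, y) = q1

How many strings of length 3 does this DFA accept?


Enumerating all length-3 strings:
  "xxx" -> q2 [reject]
  "xxy" -> q2 [reject]
  "xyx" -> q0 [accept]
  "xyy" -> q2 [reject]
  "yxx" -> q2 [reject]
  "yxy" -> q2 [reject]
  "yyx" -> q0 [accept]
  "yyy" -> q2 [reject]

2 out of 8


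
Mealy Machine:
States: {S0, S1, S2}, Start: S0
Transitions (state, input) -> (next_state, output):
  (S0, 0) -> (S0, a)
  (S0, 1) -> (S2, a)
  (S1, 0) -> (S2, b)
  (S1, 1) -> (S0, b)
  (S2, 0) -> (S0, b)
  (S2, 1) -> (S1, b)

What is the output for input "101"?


Step-by-step:
  (S0, 1) -> (S2, a)
  (S2, 0) -> (S0, b)
  (S0, 1) -> (S2, a)

"aba"


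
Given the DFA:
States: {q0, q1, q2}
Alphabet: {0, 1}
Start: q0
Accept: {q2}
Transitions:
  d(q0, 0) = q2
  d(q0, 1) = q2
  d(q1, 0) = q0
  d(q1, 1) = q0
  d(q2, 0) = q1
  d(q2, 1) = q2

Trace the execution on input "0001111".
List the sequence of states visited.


Input: 0001111
d(q0, 0) = q2
d(q2, 0) = q1
d(q1, 0) = q0
d(q0, 1) = q2
d(q2, 1) = q2
d(q2, 1) = q2
d(q2, 1) = q2


q0 -> q2 -> q1 -> q0 -> q2 -> q2 -> q2 -> q2


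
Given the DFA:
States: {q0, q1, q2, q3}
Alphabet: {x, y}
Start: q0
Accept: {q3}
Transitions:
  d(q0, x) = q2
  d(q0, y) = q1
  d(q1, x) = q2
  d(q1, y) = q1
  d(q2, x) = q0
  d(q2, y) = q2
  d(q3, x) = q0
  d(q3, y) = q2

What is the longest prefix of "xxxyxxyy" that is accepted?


Run the DFA, marking each prefix where the state is accepting:
  "" -> q0 [reject]
  "x" -> q2 [reject]
  "xx" -> q0 [reject]
  "xxx" -> q2 [reject]
  "xxxy" -> q2 [reject]
  "xxxyx" -> q0 [reject]
  "xxxyxx" -> q2 [reject]
  "xxxyxxy" -> q2 [reject]
  "xxxyxxyy" -> q2 [reject]

No prefix is accepted


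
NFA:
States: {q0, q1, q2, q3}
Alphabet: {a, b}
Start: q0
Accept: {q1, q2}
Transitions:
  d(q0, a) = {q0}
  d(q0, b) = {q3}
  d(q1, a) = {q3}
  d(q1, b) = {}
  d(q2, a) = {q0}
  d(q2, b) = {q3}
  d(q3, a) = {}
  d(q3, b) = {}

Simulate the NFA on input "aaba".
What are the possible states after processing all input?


Start: {q0}
  --a--> {q0}
  --a--> {q0}
  --b--> {q3}
  --a--> {}

{} (empty set, no valid transitions)


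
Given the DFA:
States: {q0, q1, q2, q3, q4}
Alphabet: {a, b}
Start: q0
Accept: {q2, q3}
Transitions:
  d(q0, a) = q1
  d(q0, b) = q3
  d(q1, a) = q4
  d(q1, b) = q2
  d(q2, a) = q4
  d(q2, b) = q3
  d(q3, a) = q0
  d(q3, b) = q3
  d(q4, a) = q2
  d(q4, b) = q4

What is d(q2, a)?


Looking up transition d(q2, a)

q4


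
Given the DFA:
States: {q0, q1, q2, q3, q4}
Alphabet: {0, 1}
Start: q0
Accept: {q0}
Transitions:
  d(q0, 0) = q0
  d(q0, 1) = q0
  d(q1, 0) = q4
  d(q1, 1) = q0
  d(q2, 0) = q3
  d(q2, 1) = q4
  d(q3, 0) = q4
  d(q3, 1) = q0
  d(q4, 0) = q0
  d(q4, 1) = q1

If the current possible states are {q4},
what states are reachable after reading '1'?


Apply transition on '1' from each current state:
  d(q4, 1) = q1

{q1}


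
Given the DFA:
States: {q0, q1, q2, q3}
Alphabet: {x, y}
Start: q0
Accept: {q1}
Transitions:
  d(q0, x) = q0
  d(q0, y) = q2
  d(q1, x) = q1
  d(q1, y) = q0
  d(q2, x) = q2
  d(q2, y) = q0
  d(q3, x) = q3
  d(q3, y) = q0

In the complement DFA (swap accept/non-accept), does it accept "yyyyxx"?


Trace: q0 -> q2 -> q0 -> q2 -> q0 -> q0 -> q0
Final: q0
Original accept: {q1}
Complement: q0 is not in original accept

Yes, complement accepts (original rejects)


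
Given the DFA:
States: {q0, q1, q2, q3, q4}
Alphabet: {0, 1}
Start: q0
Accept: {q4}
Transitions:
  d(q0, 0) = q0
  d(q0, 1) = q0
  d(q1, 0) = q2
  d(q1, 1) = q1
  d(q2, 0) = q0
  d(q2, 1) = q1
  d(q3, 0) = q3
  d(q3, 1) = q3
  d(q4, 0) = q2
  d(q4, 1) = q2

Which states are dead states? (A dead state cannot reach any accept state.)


Forward reachability from each state:
  q0 -> reaches {q0}, no accept state (dead)
  q1 -> reaches {q0, q1, q2}, no accept state (dead)
  q2 -> reaches {q0, q1, q2}, no accept state (dead)
  q3 -> reaches {q3}, no accept state (dead)
  q4 -> reaches accept state q4 (live)

{q0, q1, q2, q3}


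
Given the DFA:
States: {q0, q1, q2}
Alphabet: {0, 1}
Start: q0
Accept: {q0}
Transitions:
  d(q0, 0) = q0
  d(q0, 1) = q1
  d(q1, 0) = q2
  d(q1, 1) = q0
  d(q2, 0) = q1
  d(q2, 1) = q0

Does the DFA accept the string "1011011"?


Trace: q0 -> q1 -> q2 -> q0 -> q1 -> q2 -> q0 -> q1
Final state: q1
Accept states: {q0}

No, rejected (final state q1 is not an accept state)


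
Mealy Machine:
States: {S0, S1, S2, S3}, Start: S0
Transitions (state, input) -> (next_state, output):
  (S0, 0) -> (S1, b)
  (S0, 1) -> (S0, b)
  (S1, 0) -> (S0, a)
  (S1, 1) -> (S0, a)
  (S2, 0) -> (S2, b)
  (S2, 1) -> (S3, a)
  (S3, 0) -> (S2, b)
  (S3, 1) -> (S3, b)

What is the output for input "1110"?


Step-by-step:
  (S0, 1) -> (S0, b)
  (S0, 1) -> (S0, b)
  (S0, 1) -> (S0, b)
  (S0, 0) -> (S1, b)

"bbbb"


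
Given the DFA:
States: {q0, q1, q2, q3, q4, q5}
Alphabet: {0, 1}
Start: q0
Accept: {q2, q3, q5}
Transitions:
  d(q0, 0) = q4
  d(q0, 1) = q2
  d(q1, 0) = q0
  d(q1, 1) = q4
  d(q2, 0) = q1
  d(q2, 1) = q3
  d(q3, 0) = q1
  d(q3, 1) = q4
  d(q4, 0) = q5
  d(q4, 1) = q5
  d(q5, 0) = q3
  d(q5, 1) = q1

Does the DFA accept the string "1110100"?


Trace: q0 -> q2 -> q3 -> q4 -> q5 -> q1 -> q0 -> q4
Final state: q4
Accept states: {q2, q3, q5}

No, rejected (final state q4 is not an accept state)


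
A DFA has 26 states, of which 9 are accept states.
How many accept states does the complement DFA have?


Complement swaps accept and non-accept states.
26 - 9 = 17

17


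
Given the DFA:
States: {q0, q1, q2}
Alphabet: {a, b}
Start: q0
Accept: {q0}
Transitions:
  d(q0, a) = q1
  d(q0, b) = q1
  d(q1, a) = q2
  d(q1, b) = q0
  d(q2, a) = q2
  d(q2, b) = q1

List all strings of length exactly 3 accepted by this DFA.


All strings of length 3: 8 total
Accepted: 0

None


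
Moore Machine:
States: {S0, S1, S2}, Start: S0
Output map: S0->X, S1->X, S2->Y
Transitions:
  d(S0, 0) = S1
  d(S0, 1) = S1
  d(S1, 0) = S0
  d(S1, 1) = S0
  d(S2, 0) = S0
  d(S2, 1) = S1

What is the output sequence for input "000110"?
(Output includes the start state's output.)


Start: S0 (output X)
  --0--> S1 (output X)
  --0--> S0 (output X)
  --0--> S1 (output X)
  --1--> S0 (output X)
  --1--> S1 (output X)
  --0--> S0 (output X)

"XXXXXXX"


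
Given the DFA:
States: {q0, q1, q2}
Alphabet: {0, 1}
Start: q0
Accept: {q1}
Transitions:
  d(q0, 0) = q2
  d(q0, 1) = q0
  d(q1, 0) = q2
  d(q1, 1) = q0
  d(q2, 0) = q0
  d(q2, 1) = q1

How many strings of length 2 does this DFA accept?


Enumerating all length-2 strings:
  "00" -> q0 [reject]
  "01" -> q1 [accept]
  "10" -> q2 [reject]
  "11" -> q0 [reject]

1 out of 4


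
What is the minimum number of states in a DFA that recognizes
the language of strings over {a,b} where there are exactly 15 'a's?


States: count = 0, 1, ..., 15 (that's 16 states), plus a dead state for count > 15.
Total: 16 + 1 = 17. Accept = count-15 state.

17


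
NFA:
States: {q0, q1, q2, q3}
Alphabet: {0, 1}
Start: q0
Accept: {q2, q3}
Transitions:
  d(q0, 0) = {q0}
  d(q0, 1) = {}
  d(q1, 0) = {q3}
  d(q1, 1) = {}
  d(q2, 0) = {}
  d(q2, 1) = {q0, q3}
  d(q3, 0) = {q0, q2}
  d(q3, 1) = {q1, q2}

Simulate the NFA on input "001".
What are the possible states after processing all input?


Start: {q0}
  --0--> {q0}
  --0--> {q0}
  --1--> {}

{} (empty set, no valid transitions)


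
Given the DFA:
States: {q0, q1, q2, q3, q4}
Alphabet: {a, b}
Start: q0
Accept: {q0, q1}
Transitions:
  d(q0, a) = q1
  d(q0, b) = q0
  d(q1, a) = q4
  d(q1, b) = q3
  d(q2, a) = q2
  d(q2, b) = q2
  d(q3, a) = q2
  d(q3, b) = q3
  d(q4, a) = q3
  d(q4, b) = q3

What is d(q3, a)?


Looking up transition d(q3, a)

q2


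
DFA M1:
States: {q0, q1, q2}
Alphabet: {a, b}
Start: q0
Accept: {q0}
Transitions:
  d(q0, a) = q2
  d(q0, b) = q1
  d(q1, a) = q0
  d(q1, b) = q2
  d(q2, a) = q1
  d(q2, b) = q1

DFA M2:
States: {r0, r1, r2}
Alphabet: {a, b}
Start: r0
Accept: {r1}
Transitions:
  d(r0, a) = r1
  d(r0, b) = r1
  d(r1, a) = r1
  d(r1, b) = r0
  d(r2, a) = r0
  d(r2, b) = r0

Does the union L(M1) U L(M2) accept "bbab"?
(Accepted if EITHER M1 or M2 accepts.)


M1: final=q2 accepted=False
M2: final=r0 accepted=False

No, union rejects (neither accepts)


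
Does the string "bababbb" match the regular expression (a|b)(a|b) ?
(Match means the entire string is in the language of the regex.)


|string| = 7; first = 'b'; last = 'b'

No, "bababbb" does not match (a|b)(a|b)


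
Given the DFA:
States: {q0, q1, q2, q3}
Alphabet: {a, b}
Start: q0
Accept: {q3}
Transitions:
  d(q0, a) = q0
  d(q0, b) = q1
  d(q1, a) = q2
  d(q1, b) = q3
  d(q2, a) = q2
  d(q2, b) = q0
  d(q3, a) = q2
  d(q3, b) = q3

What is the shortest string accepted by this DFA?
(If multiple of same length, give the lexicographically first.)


BFS by string length (lex-first path to each state shown):
  len 0: q0<-""
  len 1: q0<-"a", q1<-"b"
  len 2: q0<-"aa", q1<-"ab", q2<-"ba", q3<-"bb"
Found accept state at length 2.

"bb"


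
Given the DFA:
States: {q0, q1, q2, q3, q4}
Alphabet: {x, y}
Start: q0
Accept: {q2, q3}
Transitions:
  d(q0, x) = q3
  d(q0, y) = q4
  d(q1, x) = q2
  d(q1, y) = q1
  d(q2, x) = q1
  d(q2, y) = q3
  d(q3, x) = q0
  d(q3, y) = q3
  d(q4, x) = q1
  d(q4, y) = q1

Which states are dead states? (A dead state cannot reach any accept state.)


Forward reachability from each state:
  q0 -> reaches accept state q2 (live)
  q1 -> reaches accept state q2 (live)
  q2 -> reaches accept state q2 (live)
  q3 -> reaches accept state q2 (live)
  q4 -> reaches accept state q2 (live)

None (all states can reach an accept state)


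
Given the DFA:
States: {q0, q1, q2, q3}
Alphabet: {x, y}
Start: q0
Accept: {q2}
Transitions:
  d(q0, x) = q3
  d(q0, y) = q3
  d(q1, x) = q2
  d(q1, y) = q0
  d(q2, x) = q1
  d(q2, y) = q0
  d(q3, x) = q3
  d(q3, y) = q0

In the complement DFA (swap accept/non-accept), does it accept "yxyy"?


Trace: q0 -> q3 -> q3 -> q0 -> q3
Final: q3
Original accept: {q2}
Complement: q3 is not in original accept

Yes, complement accepts (original rejects)


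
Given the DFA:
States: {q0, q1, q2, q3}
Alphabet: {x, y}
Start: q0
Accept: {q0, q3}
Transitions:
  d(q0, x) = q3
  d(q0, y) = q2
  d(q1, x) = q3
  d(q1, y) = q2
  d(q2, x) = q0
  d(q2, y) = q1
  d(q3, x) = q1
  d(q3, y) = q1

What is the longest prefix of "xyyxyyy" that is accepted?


Run the DFA, marking each prefix where the state is accepting:
  "" -> q0 [accept]
  "x" -> q3 [accept]
  "xy" -> q1 [reject]
  "xyy" -> q2 [reject]
  "xyyx" -> q0 [accept]
  "xyyxy" -> q2 [reject]
  "xyyxyy" -> q1 [reject]
  "xyyxyyy" -> q2 [reject]

"xyyx"


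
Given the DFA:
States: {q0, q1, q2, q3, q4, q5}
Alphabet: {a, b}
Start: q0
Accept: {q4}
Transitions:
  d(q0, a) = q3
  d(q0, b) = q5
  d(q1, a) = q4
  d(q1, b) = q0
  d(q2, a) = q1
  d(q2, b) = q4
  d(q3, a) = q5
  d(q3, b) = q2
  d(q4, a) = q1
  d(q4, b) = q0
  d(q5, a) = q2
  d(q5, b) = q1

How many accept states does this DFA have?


Accept states listed: {q4}
Counting: q4(1)

1


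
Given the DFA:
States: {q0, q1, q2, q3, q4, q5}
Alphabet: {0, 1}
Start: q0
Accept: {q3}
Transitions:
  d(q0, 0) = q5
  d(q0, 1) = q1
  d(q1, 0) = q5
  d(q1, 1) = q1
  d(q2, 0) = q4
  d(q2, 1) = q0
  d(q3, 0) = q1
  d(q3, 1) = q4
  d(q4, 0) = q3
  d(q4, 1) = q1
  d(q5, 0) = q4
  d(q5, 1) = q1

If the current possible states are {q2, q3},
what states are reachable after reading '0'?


Apply transition on '0' from each current state:
  d(q2, 0) = q4
  d(q3, 0) = q1

{q1, q4}


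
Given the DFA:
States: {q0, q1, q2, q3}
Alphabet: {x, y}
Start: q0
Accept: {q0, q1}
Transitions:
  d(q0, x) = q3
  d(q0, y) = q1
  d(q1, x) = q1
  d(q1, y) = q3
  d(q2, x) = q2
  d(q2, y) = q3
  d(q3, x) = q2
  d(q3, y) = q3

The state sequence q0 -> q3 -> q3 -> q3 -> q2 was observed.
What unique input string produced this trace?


Trace back each transition to find the symbol:
  q0 --[x]--> q3
  q3 --[y]--> q3
  q3 --[y]--> q3
  q3 --[x]--> q2

"xyyx"


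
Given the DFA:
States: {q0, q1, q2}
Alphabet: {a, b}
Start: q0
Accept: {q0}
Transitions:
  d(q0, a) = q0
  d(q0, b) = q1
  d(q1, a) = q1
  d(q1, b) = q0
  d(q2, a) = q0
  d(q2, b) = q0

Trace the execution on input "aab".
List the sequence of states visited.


Input: aab
d(q0, a) = q0
d(q0, a) = q0
d(q0, b) = q1


q0 -> q0 -> q0 -> q1


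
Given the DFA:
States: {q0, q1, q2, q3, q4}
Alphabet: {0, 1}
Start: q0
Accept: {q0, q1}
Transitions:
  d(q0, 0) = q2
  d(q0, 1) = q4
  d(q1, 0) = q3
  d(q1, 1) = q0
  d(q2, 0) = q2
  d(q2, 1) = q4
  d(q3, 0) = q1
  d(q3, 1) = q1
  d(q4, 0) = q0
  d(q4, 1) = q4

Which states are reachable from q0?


BFS from q0:
  layer 0: {q0}
  layer 1: {q2, q4}

{q0, q2, q4}


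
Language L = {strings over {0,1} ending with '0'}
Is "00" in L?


last symbol = '0'

Yes, "00" is in L


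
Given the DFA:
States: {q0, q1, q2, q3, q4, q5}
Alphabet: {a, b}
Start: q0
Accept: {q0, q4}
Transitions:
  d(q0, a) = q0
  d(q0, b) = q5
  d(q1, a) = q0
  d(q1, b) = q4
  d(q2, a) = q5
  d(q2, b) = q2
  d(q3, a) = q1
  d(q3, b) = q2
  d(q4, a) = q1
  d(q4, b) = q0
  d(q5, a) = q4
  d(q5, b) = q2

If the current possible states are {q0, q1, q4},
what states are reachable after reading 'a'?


Apply transition on 'a' from each current state:
  d(q0, a) = q0
  d(q1, a) = q0
  d(q4, a) = q1

{q0, q1}


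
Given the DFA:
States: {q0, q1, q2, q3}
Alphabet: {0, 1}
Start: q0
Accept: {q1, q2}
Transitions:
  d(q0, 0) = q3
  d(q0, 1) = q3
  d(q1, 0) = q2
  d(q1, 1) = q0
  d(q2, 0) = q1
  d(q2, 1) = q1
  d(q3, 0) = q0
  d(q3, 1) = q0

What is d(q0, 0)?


Looking up transition d(q0, 0)

q3


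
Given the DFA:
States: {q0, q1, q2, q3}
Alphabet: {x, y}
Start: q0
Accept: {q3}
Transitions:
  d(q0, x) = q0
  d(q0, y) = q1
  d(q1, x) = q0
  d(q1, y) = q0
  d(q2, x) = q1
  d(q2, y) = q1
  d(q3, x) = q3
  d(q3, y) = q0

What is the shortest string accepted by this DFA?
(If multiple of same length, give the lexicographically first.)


BFS by string length (lex-first path to each state shown):
  len 0: q0<-""
  len 1: q0<-"x", q1<-"y"
  len 2: q0<-"xx", q1<-"xy"
  len 3: q0<-"xxx", q1<-"xxy"
  len 4: q0<-"xxxx", q1<-"xxxy"
  len 5: q0<-"xxxxx", q1<-"xxxxy"
  len 6: q0<-"xxxxxx", q1<-"xxxxxy"
  len 7: q0<-"xxxxxxx", q1<-"xxxxxxy"
  len 8: q0<-"xxxxxxxx", q1<-"xxxxxxxy"

No string accepted (empty language)


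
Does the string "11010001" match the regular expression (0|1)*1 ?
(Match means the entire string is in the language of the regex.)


|string| = 8; first = '1'; last = '1'

Yes, "11010001" matches (0|1)*1


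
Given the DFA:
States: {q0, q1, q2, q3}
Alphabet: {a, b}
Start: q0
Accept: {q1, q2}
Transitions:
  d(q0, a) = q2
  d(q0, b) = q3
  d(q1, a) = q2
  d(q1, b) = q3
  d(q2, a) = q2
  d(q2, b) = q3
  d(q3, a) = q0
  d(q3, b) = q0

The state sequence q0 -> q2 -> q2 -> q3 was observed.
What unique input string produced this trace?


Trace back each transition to find the symbol:
  q0 --[a]--> q2
  q2 --[a]--> q2
  q2 --[b]--> q3

"aab"


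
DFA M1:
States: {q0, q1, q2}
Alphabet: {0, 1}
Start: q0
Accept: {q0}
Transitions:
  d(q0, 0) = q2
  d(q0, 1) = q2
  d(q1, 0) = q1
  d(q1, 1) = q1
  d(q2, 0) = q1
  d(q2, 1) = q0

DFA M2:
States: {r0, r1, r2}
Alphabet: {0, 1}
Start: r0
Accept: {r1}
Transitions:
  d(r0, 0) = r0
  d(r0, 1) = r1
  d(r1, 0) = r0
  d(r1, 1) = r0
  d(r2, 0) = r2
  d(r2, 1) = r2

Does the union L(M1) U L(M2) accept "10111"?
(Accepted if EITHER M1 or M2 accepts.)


M1: final=q1 accepted=False
M2: final=r1 accepted=True

Yes, union accepts


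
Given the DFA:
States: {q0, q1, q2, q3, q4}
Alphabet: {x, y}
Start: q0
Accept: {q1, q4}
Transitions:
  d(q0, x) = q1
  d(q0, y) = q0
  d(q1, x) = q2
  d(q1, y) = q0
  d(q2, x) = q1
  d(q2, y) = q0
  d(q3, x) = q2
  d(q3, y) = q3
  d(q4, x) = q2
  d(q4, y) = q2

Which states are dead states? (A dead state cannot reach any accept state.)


Forward reachability from each state:
  q0 -> reaches accept state q1 (live)
  q1 -> reaches accept state q1 (live)
  q2 -> reaches accept state q1 (live)
  q3 -> reaches accept state q1 (live)
  q4 -> reaches accept state q1 (live)

None (all states can reach an accept state)


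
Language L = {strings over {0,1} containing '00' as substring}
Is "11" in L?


'00' does not occur

No, "11" is not in L


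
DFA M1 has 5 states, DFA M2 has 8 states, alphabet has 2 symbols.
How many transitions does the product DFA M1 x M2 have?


Product DFA has 5 * 8 = 40 states.
Each has 2 transitions: 40 * 2 = 80

80


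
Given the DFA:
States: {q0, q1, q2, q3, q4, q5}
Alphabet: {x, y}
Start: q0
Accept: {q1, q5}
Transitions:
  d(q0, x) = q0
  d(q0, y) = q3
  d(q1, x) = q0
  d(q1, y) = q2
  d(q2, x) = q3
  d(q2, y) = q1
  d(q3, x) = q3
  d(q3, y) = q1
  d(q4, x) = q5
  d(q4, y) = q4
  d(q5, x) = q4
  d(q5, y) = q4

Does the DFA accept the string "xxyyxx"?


Trace: q0 -> q0 -> q0 -> q3 -> q1 -> q0 -> q0
Final state: q0
Accept states: {q1, q5}

No, rejected (final state q0 is not an accept state)


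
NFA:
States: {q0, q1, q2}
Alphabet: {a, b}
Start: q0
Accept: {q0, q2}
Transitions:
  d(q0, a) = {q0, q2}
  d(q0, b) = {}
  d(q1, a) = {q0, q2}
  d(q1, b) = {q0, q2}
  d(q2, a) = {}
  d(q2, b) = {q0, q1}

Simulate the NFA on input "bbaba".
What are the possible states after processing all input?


Start: {q0}
  --b--> {}
  --b--> {}
  --a--> {}
  --b--> {}
  --a--> {}

{} (empty set, no valid transitions)


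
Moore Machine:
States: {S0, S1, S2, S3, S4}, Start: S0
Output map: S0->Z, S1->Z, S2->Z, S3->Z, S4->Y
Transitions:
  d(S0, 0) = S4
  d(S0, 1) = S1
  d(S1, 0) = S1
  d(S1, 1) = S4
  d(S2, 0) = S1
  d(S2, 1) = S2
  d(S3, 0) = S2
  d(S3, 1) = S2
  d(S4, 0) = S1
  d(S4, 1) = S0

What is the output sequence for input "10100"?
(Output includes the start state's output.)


Start: S0 (output Z)
  --1--> S1 (output Z)
  --0--> S1 (output Z)
  --1--> S4 (output Y)
  --0--> S1 (output Z)
  --0--> S1 (output Z)

"ZZZYZZ"


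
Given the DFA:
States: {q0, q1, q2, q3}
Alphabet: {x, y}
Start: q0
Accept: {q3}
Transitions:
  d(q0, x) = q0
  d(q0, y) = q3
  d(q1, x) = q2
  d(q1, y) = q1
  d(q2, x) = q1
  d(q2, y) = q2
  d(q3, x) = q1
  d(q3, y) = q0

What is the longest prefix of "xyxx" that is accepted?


Run the DFA, marking each prefix where the state is accepting:
  "" -> q0 [reject]
  "x" -> q0 [reject]
  "xy" -> q3 [accept]
  "xyx" -> q1 [reject]
  "xyxx" -> q2 [reject]

"xy"


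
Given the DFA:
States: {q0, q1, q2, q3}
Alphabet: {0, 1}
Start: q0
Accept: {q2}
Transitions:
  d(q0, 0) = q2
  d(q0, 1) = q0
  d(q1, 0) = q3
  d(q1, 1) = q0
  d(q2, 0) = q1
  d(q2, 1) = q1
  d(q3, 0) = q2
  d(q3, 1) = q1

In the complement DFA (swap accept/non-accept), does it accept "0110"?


Trace: q0 -> q2 -> q1 -> q0 -> q2
Final: q2
Original accept: {q2}
Complement: q2 is in original accept

No, complement rejects (original accepts)


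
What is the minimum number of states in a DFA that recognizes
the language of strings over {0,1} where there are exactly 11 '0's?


States: count = 0, 1, ..., 11 (that's 12 states), plus a dead state for count > 11.
Total: 12 + 1 = 13. Accept = count-11 state.

13


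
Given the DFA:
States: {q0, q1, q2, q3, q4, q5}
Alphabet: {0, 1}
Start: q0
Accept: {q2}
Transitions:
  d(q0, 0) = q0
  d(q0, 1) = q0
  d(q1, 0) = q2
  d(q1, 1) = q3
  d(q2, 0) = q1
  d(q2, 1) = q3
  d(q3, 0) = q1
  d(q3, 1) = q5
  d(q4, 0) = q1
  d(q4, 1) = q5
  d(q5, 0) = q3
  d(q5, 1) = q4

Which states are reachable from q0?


BFS from q0:
  layer 0: {q0}

{q0}


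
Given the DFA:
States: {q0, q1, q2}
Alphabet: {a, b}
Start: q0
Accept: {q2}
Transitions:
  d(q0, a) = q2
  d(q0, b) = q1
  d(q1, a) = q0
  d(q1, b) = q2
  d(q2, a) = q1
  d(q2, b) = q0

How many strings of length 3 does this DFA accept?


Enumerating all length-3 strings:
  "aaa" -> q0 [reject]
  "aab" -> q2 [accept]
  "aba" -> q2 [accept]
  "abb" -> q1 [reject]
  "baa" -> q2 [accept]
  "bab" -> q1 [reject]
  "bba" -> q1 [reject]
  "bbb" -> q0 [reject]

3 out of 8


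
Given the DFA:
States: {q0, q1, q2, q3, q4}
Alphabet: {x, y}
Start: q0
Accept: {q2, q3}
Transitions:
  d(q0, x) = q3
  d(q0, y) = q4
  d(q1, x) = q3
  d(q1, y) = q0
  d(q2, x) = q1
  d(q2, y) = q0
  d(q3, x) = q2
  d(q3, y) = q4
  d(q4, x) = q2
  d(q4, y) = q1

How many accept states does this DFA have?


Accept states listed: {q2, q3}
Counting: q2(1) q3(2)

2


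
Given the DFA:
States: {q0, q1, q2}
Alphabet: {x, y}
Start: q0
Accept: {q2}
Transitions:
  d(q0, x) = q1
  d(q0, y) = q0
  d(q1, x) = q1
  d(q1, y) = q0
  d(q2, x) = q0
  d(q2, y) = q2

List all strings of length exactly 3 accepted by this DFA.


All strings of length 3: 8 total
Accepted: 0

None


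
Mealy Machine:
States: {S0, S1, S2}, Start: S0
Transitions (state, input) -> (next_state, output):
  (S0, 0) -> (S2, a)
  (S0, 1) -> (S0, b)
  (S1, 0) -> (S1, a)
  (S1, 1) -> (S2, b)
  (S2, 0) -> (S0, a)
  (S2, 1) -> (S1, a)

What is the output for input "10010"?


Step-by-step:
  (S0, 1) -> (S0, b)
  (S0, 0) -> (S2, a)
  (S2, 0) -> (S0, a)
  (S0, 1) -> (S0, b)
  (S0, 0) -> (S2, a)

"baaba"


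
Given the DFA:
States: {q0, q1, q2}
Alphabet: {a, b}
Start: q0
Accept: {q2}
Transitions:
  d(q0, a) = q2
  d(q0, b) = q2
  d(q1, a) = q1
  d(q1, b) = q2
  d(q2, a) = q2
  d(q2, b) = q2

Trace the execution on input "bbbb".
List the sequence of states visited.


Input: bbbb
d(q0, b) = q2
d(q2, b) = q2
d(q2, b) = q2
d(q2, b) = q2


q0 -> q2 -> q2 -> q2 -> q2


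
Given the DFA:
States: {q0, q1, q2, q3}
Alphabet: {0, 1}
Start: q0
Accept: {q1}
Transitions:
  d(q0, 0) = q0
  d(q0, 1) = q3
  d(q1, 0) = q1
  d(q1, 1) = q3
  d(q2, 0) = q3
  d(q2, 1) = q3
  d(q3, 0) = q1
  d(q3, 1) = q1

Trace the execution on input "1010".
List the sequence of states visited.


Input: 1010
d(q0, 1) = q3
d(q3, 0) = q1
d(q1, 1) = q3
d(q3, 0) = q1


q0 -> q3 -> q1 -> q3 -> q1


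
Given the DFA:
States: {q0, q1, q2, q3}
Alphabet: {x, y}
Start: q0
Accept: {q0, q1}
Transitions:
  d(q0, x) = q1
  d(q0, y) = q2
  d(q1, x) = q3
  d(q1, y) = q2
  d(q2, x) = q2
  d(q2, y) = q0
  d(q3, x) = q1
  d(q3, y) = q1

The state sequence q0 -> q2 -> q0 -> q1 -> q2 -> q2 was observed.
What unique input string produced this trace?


Trace back each transition to find the symbol:
  q0 --[y]--> q2
  q2 --[y]--> q0
  q0 --[x]--> q1
  q1 --[y]--> q2
  q2 --[x]--> q2

"yyxyx"


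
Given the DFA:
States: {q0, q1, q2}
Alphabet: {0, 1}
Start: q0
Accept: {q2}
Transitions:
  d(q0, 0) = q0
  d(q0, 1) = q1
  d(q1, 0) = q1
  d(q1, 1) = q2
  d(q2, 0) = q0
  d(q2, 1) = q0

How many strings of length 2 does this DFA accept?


Enumerating all length-2 strings:
  "00" -> q0 [reject]
  "01" -> q1 [reject]
  "10" -> q1 [reject]
  "11" -> q2 [accept]

1 out of 4


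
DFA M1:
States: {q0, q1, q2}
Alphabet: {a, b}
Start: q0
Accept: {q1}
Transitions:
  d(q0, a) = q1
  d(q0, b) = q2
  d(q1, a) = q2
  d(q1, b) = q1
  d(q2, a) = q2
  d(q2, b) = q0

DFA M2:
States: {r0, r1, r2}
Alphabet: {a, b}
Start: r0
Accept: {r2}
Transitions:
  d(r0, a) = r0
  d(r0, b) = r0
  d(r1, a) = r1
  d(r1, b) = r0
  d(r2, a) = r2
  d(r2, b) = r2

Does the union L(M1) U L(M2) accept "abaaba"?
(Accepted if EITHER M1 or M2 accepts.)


M1: final=q1 accepted=True
M2: final=r0 accepted=False

Yes, union accepts


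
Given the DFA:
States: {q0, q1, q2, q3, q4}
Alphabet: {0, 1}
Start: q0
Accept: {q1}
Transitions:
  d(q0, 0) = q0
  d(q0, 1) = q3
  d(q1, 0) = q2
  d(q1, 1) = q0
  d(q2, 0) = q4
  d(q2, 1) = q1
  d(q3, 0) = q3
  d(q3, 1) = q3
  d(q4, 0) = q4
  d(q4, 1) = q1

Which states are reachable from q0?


BFS from q0:
  layer 0: {q0}
  layer 1: {q3}

{q0, q3}


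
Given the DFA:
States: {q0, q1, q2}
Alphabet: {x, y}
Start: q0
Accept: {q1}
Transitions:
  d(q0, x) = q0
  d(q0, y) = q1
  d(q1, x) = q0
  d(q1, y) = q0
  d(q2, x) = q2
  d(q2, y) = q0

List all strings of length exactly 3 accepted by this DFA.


All strings of length 3: 8 total
Accepted: 3

"xxy", "yxy", "yyy"


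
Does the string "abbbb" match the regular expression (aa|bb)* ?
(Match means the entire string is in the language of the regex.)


|string| = 5; first = 'a'; last = 'b'

No, "abbbb" does not match (aa|bb)*


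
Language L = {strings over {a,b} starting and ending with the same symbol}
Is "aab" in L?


first = 'a', last = 'b'

No, "aab" is not in L


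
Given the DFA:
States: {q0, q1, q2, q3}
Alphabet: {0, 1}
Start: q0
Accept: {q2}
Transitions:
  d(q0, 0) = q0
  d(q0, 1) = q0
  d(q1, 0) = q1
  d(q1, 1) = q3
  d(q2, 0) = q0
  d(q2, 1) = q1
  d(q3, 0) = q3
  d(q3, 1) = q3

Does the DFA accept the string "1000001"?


Trace: q0 -> q0 -> q0 -> q0 -> q0 -> q0 -> q0 -> q0
Final state: q0
Accept states: {q2}

No, rejected (final state q0 is not an accept state)


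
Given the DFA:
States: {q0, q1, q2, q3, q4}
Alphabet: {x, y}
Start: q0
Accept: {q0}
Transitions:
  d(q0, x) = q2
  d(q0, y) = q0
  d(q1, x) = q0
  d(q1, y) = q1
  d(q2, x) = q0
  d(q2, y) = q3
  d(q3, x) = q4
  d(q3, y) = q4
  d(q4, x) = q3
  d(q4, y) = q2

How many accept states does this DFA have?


Accept states listed: {q0}
Counting: q0(1)

1


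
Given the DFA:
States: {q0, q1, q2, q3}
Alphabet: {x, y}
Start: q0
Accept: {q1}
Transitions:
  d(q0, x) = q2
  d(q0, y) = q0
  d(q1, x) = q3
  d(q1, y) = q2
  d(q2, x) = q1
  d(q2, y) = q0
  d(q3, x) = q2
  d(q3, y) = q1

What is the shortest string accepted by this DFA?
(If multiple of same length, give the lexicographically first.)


BFS by string length (lex-first path to each state shown):
  len 0: q0<-""
  len 1: q0<-"y", q2<-"x"
  len 2: q0<-"xy", q1<-"xx", q2<-"yx"
Found accept state at length 2.

"xx"


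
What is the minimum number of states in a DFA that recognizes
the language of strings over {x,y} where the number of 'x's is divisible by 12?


States track (count of 'x') mod 12.
Need 12 states: one per remainder 0..11; accept = remainder 0.

12


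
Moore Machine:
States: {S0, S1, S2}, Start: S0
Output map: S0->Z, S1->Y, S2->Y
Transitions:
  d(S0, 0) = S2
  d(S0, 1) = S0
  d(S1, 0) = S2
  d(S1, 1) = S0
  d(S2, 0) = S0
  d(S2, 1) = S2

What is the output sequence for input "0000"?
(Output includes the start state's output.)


Start: S0 (output Z)
  --0--> S2 (output Y)
  --0--> S0 (output Z)
  --0--> S2 (output Y)
  --0--> S0 (output Z)

"ZYZYZ"


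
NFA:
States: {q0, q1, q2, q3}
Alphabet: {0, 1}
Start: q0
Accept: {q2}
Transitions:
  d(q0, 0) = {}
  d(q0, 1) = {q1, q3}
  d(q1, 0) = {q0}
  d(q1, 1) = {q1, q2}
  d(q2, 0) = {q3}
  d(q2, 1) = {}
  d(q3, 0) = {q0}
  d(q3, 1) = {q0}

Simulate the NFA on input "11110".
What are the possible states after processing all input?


Start: {q0}
  --1--> {q1, q3}
  --1--> {q0, q1, q2}
  --1--> {q1, q2, q3}
  --1--> {q0, q1, q2}
  --0--> {q0, q3}

{q0, q3}


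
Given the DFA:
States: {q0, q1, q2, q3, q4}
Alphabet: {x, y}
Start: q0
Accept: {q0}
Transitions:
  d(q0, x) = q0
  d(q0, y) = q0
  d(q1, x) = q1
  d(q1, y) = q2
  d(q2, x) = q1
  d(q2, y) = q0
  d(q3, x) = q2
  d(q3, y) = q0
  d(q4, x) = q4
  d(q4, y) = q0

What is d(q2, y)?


Looking up transition d(q2, y)

q0


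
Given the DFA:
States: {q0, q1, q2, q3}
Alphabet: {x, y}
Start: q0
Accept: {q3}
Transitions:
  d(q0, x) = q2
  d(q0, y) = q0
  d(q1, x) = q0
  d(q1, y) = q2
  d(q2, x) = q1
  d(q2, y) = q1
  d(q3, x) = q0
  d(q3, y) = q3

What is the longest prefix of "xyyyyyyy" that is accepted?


Run the DFA, marking each prefix where the state is accepting:
  "" -> q0 [reject]
  "x" -> q2 [reject]
  "xy" -> q1 [reject]
  "xyy" -> q2 [reject]
  "xyyy" -> q1 [reject]
  "xyyyy" -> q2 [reject]
  "xyyyyy" -> q1 [reject]
  "xyyyyyy" -> q2 [reject]
  "xyyyyyyy" -> q1 [reject]

No prefix is accepted


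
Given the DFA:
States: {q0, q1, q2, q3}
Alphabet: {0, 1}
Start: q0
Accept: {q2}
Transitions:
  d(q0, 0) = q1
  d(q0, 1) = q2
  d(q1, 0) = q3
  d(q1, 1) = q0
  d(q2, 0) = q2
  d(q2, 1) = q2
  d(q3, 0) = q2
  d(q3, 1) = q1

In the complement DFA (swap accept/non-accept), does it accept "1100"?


Trace: q0 -> q2 -> q2 -> q2 -> q2
Final: q2
Original accept: {q2}
Complement: q2 is in original accept

No, complement rejects (original accepts)


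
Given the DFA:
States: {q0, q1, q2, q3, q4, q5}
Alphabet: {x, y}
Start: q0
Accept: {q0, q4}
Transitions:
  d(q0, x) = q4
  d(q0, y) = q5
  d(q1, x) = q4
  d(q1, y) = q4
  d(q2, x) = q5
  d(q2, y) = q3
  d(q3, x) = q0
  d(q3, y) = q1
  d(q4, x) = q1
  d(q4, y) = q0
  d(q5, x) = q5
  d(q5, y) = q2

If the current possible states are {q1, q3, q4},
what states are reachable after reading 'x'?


Apply transition on 'x' from each current state:
  d(q1, x) = q4
  d(q3, x) = q0
  d(q4, x) = q1

{q0, q1, q4}


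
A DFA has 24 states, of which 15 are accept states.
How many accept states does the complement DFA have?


Complement swaps accept and non-accept states.
24 - 15 = 9

9


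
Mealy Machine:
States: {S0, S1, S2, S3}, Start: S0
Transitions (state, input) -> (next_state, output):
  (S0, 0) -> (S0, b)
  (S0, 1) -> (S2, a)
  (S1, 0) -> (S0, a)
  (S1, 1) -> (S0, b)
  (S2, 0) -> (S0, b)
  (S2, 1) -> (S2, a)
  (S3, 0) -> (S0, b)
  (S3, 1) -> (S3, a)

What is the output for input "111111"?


Step-by-step:
  (S0, 1) -> (S2, a)
  (S2, 1) -> (S2, a)
  (S2, 1) -> (S2, a)
  (S2, 1) -> (S2, a)
  (S2, 1) -> (S2, a)
  (S2, 1) -> (S2, a)

"aaaaaa"


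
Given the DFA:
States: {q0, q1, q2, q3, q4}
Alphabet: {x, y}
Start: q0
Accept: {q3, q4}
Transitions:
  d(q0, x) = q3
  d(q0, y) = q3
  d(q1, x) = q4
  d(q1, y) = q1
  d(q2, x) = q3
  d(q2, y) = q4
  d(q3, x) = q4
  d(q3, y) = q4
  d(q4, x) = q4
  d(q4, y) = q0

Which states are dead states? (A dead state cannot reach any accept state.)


Forward reachability from each state:
  q0 -> reaches accept state q3 (live)
  q1 -> reaches accept state q3 (live)
  q2 -> reaches accept state q3 (live)
  q3 -> reaches accept state q3 (live)
  q4 -> reaches accept state q3 (live)

None (all states can reach an accept state)


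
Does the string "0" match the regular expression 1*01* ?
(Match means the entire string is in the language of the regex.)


|string| = 1; first = '0'; last = '0'

Yes, "0" matches 1*01*


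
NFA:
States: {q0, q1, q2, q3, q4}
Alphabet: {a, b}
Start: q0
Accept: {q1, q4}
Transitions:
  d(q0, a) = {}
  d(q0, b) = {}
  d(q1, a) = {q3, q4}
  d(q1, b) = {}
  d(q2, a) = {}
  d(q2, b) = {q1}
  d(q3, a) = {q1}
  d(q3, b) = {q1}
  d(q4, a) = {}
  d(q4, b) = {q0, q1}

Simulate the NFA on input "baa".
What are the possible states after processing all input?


Start: {q0}
  --b--> {}
  --a--> {}
  --a--> {}

{} (empty set, no valid transitions)


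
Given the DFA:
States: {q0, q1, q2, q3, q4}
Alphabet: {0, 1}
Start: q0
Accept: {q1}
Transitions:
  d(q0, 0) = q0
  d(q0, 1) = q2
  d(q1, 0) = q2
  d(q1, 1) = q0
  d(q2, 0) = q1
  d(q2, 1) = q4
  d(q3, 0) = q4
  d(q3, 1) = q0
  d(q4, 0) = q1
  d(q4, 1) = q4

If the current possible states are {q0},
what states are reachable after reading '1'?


Apply transition on '1' from each current state:
  d(q0, 1) = q2

{q2}


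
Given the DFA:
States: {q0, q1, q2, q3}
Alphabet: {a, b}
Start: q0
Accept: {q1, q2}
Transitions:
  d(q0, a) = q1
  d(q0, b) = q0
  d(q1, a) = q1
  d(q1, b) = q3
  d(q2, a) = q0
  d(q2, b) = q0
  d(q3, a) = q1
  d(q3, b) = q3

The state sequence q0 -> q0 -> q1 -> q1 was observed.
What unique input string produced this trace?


Trace back each transition to find the symbol:
  q0 --[b]--> q0
  q0 --[a]--> q1
  q1 --[a]--> q1

"baa"


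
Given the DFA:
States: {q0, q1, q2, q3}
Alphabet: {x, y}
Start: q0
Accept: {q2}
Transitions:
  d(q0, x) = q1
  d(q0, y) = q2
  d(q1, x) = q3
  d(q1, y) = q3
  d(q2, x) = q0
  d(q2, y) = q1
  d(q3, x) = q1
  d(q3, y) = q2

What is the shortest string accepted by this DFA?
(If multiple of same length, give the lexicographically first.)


BFS by string length (lex-first path to each state shown):
  len 0: q0<-""
  len 1: q1<-"x", q2<-"y"
Found accept state at length 1.

"y"


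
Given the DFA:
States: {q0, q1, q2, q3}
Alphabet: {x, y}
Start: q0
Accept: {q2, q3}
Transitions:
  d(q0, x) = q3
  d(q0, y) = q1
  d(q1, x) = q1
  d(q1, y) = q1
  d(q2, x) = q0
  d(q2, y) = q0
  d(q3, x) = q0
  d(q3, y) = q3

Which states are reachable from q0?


BFS from q0:
  layer 0: {q0}
  layer 1: {q1, q3}

{q0, q1, q3}


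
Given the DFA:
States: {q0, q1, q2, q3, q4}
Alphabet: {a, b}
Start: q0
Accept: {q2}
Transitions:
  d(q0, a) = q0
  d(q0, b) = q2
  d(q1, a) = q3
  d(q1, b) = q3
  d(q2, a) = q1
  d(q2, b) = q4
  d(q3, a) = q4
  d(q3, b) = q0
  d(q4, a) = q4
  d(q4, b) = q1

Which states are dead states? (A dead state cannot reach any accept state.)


Forward reachability from each state:
  q0 -> reaches accept state q2 (live)
  q1 -> reaches accept state q2 (live)
  q2 -> reaches accept state q2 (live)
  q3 -> reaches accept state q2 (live)
  q4 -> reaches accept state q2 (live)

None (all states can reach an accept state)


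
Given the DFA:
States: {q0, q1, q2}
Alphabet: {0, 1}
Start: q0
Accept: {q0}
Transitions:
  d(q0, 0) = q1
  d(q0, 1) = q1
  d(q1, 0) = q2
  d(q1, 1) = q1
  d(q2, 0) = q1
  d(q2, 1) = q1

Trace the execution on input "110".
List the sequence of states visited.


Input: 110
d(q0, 1) = q1
d(q1, 1) = q1
d(q1, 0) = q2


q0 -> q1 -> q1 -> q2


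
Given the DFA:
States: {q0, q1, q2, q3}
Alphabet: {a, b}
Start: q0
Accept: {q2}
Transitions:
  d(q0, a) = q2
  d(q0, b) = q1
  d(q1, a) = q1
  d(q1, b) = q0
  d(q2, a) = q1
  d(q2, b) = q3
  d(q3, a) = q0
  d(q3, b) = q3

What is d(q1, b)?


Looking up transition d(q1, b)

q0


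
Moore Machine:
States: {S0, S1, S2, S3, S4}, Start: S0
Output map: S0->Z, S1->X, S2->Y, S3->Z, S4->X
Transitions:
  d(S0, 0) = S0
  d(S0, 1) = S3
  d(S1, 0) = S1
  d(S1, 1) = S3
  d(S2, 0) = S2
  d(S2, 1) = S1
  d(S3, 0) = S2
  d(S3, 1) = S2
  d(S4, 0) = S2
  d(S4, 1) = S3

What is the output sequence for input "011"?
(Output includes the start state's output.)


Start: S0 (output Z)
  --0--> S0 (output Z)
  --1--> S3 (output Z)
  --1--> S2 (output Y)

"ZZZY"
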